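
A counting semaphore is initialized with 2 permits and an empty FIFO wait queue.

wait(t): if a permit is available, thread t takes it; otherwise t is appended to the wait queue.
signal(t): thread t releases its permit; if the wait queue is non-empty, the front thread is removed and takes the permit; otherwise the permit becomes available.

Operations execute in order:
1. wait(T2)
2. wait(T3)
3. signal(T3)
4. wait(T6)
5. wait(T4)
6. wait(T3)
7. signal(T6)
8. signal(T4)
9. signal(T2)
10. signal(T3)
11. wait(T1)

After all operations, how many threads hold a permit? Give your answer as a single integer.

Answer: 1

Derivation:
Step 1: wait(T2) -> count=1 queue=[] holders={T2}
Step 2: wait(T3) -> count=0 queue=[] holders={T2,T3}
Step 3: signal(T3) -> count=1 queue=[] holders={T2}
Step 4: wait(T6) -> count=0 queue=[] holders={T2,T6}
Step 5: wait(T4) -> count=0 queue=[T4] holders={T2,T6}
Step 6: wait(T3) -> count=0 queue=[T4,T3] holders={T2,T6}
Step 7: signal(T6) -> count=0 queue=[T3] holders={T2,T4}
Step 8: signal(T4) -> count=0 queue=[] holders={T2,T3}
Step 9: signal(T2) -> count=1 queue=[] holders={T3}
Step 10: signal(T3) -> count=2 queue=[] holders={none}
Step 11: wait(T1) -> count=1 queue=[] holders={T1}
Final holders: {T1} -> 1 thread(s)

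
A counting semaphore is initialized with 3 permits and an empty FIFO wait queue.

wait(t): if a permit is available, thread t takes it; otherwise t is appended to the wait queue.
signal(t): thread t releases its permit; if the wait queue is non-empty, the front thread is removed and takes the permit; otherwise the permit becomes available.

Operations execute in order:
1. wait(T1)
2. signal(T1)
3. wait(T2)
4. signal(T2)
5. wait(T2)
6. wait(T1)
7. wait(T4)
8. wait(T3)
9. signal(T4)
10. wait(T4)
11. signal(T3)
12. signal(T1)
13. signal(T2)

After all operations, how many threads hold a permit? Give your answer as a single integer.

Answer: 1

Derivation:
Step 1: wait(T1) -> count=2 queue=[] holders={T1}
Step 2: signal(T1) -> count=3 queue=[] holders={none}
Step 3: wait(T2) -> count=2 queue=[] holders={T2}
Step 4: signal(T2) -> count=3 queue=[] holders={none}
Step 5: wait(T2) -> count=2 queue=[] holders={T2}
Step 6: wait(T1) -> count=1 queue=[] holders={T1,T2}
Step 7: wait(T4) -> count=0 queue=[] holders={T1,T2,T4}
Step 8: wait(T3) -> count=0 queue=[T3] holders={T1,T2,T4}
Step 9: signal(T4) -> count=0 queue=[] holders={T1,T2,T3}
Step 10: wait(T4) -> count=0 queue=[T4] holders={T1,T2,T3}
Step 11: signal(T3) -> count=0 queue=[] holders={T1,T2,T4}
Step 12: signal(T1) -> count=1 queue=[] holders={T2,T4}
Step 13: signal(T2) -> count=2 queue=[] holders={T4}
Final holders: {T4} -> 1 thread(s)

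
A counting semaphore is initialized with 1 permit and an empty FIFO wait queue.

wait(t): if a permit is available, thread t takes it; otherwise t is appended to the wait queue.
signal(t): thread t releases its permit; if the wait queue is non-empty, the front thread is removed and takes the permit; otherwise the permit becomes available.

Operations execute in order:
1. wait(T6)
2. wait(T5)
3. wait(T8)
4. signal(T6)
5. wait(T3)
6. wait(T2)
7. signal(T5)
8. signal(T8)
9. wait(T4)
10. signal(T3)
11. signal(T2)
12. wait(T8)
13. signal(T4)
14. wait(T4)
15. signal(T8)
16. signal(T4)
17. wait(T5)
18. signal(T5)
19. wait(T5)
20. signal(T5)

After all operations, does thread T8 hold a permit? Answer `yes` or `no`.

Answer: no

Derivation:
Step 1: wait(T6) -> count=0 queue=[] holders={T6}
Step 2: wait(T5) -> count=0 queue=[T5] holders={T6}
Step 3: wait(T8) -> count=0 queue=[T5,T8] holders={T6}
Step 4: signal(T6) -> count=0 queue=[T8] holders={T5}
Step 5: wait(T3) -> count=0 queue=[T8,T3] holders={T5}
Step 6: wait(T2) -> count=0 queue=[T8,T3,T2] holders={T5}
Step 7: signal(T5) -> count=0 queue=[T3,T2] holders={T8}
Step 8: signal(T8) -> count=0 queue=[T2] holders={T3}
Step 9: wait(T4) -> count=0 queue=[T2,T4] holders={T3}
Step 10: signal(T3) -> count=0 queue=[T4] holders={T2}
Step 11: signal(T2) -> count=0 queue=[] holders={T4}
Step 12: wait(T8) -> count=0 queue=[T8] holders={T4}
Step 13: signal(T4) -> count=0 queue=[] holders={T8}
Step 14: wait(T4) -> count=0 queue=[T4] holders={T8}
Step 15: signal(T8) -> count=0 queue=[] holders={T4}
Step 16: signal(T4) -> count=1 queue=[] holders={none}
Step 17: wait(T5) -> count=0 queue=[] holders={T5}
Step 18: signal(T5) -> count=1 queue=[] holders={none}
Step 19: wait(T5) -> count=0 queue=[] holders={T5}
Step 20: signal(T5) -> count=1 queue=[] holders={none}
Final holders: {none} -> T8 not in holders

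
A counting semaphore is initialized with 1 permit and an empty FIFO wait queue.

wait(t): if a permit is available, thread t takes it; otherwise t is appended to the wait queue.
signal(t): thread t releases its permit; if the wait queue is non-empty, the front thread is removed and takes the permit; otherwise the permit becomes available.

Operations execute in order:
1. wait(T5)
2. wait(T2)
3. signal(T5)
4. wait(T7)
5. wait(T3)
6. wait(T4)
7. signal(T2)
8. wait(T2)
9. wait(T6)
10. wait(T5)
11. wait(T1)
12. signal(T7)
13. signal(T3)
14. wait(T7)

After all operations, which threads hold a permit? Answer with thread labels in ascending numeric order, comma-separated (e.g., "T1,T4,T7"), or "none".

Step 1: wait(T5) -> count=0 queue=[] holders={T5}
Step 2: wait(T2) -> count=0 queue=[T2] holders={T5}
Step 3: signal(T5) -> count=0 queue=[] holders={T2}
Step 4: wait(T7) -> count=0 queue=[T7] holders={T2}
Step 5: wait(T3) -> count=0 queue=[T7,T3] holders={T2}
Step 6: wait(T4) -> count=0 queue=[T7,T3,T4] holders={T2}
Step 7: signal(T2) -> count=0 queue=[T3,T4] holders={T7}
Step 8: wait(T2) -> count=0 queue=[T3,T4,T2] holders={T7}
Step 9: wait(T6) -> count=0 queue=[T3,T4,T2,T6] holders={T7}
Step 10: wait(T5) -> count=0 queue=[T3,T4,T2,T6,T5] holders={T7}
Step 11: wait(T1) -> count=0 queue=[T3,T4,T2,T6,T5,T1] holders={T7}
Step 12: signal(T7) -> count=0 queue=[T4,T2,T6,T5,T1] holders={T3}
Step 13: signal(T3) -> count=0 queue=[T2,T6,T5,T1] holders={T4}
Step 14: wait(T7) -> count=0 queue=[T2,T6,T5,T1,T7] holders={T4}
Final holders: T4

Answer: T4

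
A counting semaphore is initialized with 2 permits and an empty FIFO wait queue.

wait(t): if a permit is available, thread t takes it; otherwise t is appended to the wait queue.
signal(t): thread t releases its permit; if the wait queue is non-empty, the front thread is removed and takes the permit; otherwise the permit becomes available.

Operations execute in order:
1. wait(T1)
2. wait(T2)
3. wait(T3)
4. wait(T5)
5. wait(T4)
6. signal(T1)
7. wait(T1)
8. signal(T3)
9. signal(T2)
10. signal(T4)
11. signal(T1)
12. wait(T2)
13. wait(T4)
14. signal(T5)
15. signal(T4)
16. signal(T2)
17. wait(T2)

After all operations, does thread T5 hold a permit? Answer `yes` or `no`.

Step 1: wait(T1) -> count=1 queue=[] holders={T1}
Step 2: wait(T2) -> count=0 queue=[] holders={T1,T2}
Step 3: wait(T3) -> count=0 queue=[T3] holders={T1,T2}
Step 4: wait(T5) -> count=0 queue=[T3,T5] holders={T1,T2}
Step 5: wait(T4) -> count=0 queue=[T3,T5,T4] holders={T1,T2}
Step 6: signal(T1) -> count=0 queue=[T5,T4] holders={T2,T3}
Step 7: wait(T1) -> count=0 queue=[T5,T4,T1] holders={T2,T3}
Step 8: signal(T3) -> count=0 queue=[T4,T1] holders={T2,T5}
Step 9: signal(T2) -> count=0 queue=[T1] holders={T4,T5}
Step 10: signal(T4) -> count=0 queue=[] holders={T1,T5}
Step 11: signal(T1) -> count=1 queue=[] holders={T5}
Step 12: wait(T2) -> count=0 queue=[] holders={T2,T5}
Step 13: wait(T4) -> count=0 queue=[T4] holders={T2,T5}
Step 14: signal(T5) -> count=0 queue=[] holders={T2,T4}
Step 15: signal(T4) -> count=1 queue=[] holders={T2}
Step 16: signal(T2) -> count=2 queue=[] holders={none}
Step 17: wait(T2) -> count=1 queue=[] holders={T2}
Final holders: {T2} -> T5 not in holders

Answer: no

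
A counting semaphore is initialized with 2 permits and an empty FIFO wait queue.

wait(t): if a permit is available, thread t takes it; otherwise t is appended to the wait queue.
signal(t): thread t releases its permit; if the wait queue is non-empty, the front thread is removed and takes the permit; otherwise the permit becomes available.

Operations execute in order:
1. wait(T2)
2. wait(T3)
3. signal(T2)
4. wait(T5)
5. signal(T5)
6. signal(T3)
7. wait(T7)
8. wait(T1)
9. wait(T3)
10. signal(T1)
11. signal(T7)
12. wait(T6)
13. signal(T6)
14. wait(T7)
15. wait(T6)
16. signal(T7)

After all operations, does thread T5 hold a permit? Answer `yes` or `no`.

Step 1: wait(T2) -> count=1 queue=[] holders={T2}
Step 2: wait(T3) -> count=0 queue=[] holders={T2,T3}
Step 3: signal(T2) -> count=1 queue=[] holders={T3}
Step 4: wait(T5) -> count=0 queue=[] holders={T3,T5}
Step 5: signal(T5) -> count=1 queue=[] holders={T3}
Step 6: signal(T3) -> count=2 queue=[] holders={none}
Step 7: wait(T7) -> count=1 queue=[] holders={T7}
Step 8: wait(T1) -> count=0 queue=[] holders={T1,T7}
Step 9: wait(T3) -> count=0 queue=[T3] holders={T1,T7}
Step 10: signal(T1) -> count=0 queue=[] holders={T3,T7}
Step 11: signal(T7) -> count=1 queue=[] holders={T3}
Step 12: wait(T6) -> count=0 queue=[] holders={T3,T6}
Step 13: signal(T6) -> count=1 queue=[] holders={T3}
Step 14: wait(T7) -> count=0 queue=[] holders={T3,T7}
Step 15: wait(T6) -> count=0 queue=[T6] holders={T3,T7}
Step 16: signal(T7) -> count=0 queue=[] holders={T3,T6}
Final holders: {T3,T6} -> T5 not in holders

Answer: no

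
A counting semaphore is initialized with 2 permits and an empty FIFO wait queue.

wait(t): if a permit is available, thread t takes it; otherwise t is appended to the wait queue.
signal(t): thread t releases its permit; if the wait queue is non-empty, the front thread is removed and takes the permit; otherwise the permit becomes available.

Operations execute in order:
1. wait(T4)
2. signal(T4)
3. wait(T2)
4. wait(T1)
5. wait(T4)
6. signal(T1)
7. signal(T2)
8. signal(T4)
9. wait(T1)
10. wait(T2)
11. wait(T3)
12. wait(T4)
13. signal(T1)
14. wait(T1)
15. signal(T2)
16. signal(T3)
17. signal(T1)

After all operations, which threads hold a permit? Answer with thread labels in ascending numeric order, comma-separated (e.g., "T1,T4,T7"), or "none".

Step 1: wait(T4) -> count=1 queue=[] holders={T4}
Step 2: signal(T4) -> count=2 queue=[] holders={none}
Step 3: wait(T2) -> count=1 queue=[] holders={T2}
Step 4: wait(T1) -> count=0 queue=[] holders={T1,T2}
Step 5: wait(T4) -> count=0 queue=[T4] holders={T1,T2}
Step 6: signal(T1) -> count=0 queue=[] holders={T2,T4}
Step 7: signal(T2) -> count=1 queue=[] holders={T4}
Step 8: signal(T4) -> count=2 queue=[] holders={none}
Step 9: wait(T1) -> count=1 queue=[] holders={T1}
Step 10: wait(T2) -> count=0 queue=[] holders={T1,T2}
Step 11: wait(T3) -> count=0 queue=[T3] holders={T1,T2}
Step 12: wait(T4) -> count=0 queue=[T3,T4] holders={T1,T2}
Step 13: signal(T1) -> count=0 queue=[T4] holders={T2,T3}
Step 14: wait(T1) -> count=0 queue=[T4,T1] holders={T2,T3}
Step 15: signal(T2) -> count=0 queue=[T1] holders={T3,T4}
Step 16: signal(T3) -> count=0 queue=[] holders={T1,T4}
Step 17: signal(T1) -> count=1 queue=[] holders={T4}
Final holders: T4

Answer: T4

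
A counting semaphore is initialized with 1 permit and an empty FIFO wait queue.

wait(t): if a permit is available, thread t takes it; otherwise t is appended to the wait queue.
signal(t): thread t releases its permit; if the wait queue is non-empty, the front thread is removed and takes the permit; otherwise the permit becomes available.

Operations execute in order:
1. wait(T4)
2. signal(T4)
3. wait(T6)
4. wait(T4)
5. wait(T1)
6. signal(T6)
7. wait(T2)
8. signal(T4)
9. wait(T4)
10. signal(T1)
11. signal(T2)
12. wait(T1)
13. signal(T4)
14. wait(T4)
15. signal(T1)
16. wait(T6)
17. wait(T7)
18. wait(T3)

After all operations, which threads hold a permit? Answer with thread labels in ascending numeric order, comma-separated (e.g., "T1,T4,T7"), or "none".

Step 1: wait(T4) -> count=0 queue=[] holders={T4}
Step 2: signal(T4) -> count=1 queue=[] holders={none}
Step 3: wait(T6) -> count=0 queue=[] holders={T6}
Step 4: wait(T4) -> count=0 queue=[T4] holders={T6}
Step 5: wait(T1) -> count=0 queue=[T4,T1] holders={T6}
Step 6: signal(T6) -> count=0 queue=[T1] holders={T4}
Step 7: wait(T2) -> count=0 queue=[T1,T2] holders={T4}
Step 8: signal(T4) -> count=0 queue=[T2] holders={T1}
Step 9: wait(T4) -> count=0 queue=[T2,T4] holders={T1}
Step 10: signal(T1) -> count=0 queue=[T4] holders={T2}
Step 11: signal(T2) -> count=0 queue=[] holders={T4}
Step 12: wait(T1) -> count=0 queue=[T1] holders={T4}
Step 13: signal(T4) -> count=0 queue=[] holders={T1}
Step 14: wait(T4) -> count=0 queue=[T4] holders={T1}
Step 15: signal(T1) -> count=0 queue=[] holders={T4}
Step 16: wait(T6) -> count=0 queue=[T6] holders={T4}
Step 17: wait(T7) -> count=0 queue=[T6,T7] holders={T4}
Step 18: wait(T3) -> count=0 queue=[T6,T7,T3] holders={T4}
Final holders: T4

Answer: T4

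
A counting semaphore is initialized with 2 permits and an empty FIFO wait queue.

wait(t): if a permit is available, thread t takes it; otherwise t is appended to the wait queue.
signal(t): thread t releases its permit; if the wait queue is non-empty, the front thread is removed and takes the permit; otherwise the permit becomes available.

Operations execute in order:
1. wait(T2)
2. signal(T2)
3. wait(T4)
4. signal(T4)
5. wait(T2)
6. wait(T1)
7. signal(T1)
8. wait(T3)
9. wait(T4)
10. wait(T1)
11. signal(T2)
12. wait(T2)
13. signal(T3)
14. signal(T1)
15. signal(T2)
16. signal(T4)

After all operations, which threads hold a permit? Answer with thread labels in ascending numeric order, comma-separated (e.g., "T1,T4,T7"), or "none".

Step 1: wait(T2) -> count=1 queue=[] holders={T2}
Step 2: signal(T2) -> count=2 queue=[] holders={none}
Step 3: wait(T4) -> count=1 queue=[] holders={T4}
Step 4: signal(T4) -> count=2 queue=[] holders={none}
Step 5: wait(T2) -> count=1 queue=[] holders={T2}
Step 6: wait(T1) -> count=0 queue=[] holders={T1,T2}
Step 7: signal(T1) -> count=1 queue=[] holders={T2}
Step 8: wait(T3) -> count=0 queue=[] holders={T2,T3}
Step 9: wait(T4) -> count=0 queue=[T4] holders={T2,T3}
Step 10: wait(T1) -> count=0 queue=[T4,T1] holders={T2,T3}
Step 11: signal(T2) -> count=0 queue=[T1] holders={T3,T4}
Step 12: wait(T2) -> count=0 queue=[T1,T2] holders={T3,T4}
Step 13: signal(T3) -> count=0 queue=[T2] holders={T1,T4}
Step 14: signal(T1) -> count=0 queue=[] holders={T2,T4}
Step 15: signal(T2) -> count=1 queue=[] holders={T4}
Step 16: signal(T4) -> count=2 queue=[] holders={none}
Final holders: none

Answer: none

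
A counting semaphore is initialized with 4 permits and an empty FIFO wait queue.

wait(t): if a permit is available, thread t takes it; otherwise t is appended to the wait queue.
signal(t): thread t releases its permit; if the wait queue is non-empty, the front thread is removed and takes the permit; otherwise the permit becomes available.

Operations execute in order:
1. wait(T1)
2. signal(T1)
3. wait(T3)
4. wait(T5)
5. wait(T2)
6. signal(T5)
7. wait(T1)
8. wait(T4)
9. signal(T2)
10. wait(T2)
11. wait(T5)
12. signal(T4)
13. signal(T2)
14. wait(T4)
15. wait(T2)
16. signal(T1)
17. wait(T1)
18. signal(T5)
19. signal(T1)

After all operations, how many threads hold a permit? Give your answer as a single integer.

Answer: 3

Derivation:
Step 1: wait(T1) -> count=3 queue=[] holders={T1}
Step 2: signal(T1) -> count=4 queue=[] holders={none}
Step 3: wait(T3) -> count=3 queue=[] holders={T3}
Step 4: wait(T5) -> count=2 queue=[] holders={T3,T5}
Step 5: wait(T2) -> count=1 queue=[] holders={T2,T3,T5}
Step 6: signal(T5) -> count=2 queue=[] holders={T2,T3}
Step 7: wait(T1) -> count=1 queue=[] holders={T1,T2,T3}
Step 8: wait(T4) -> count=0 queue=[] holders={T1,T2,T3,T4}
Step 9: signal(T2) -> count=1 queue=[] holders={T1,T3,T4}
Step 10: wait(T2) -> count=0 queue=[] holders={T1,T2,T3,T4}
Step 11: wait(T5) -> count=0 queue=[T5] holders={T1,T2,T3,T4}
Step 12: signal(T4) -> count=0 queue=[] holders={T1,T2,T3,T5}
Step 13: signal(T2) -> count=1 queue=[] holders={T1,T3,T5}
Step 14: wait(T4) -> count=0 queue=[] holders={T1,T3,T4,T5}
Step 15: wait(T2) -> count=0 queue=[T2] holders={T1,T3,T4,T5}
Step 16: signal(T1) -> count=0 queue=[] holders={T2,T3,T4,T5}
Step 17: wait(T1) -> count=0 queue=[T1] holders={T2,T3,T4,T5}
Step 18: signal(T5) -> count=0 queue=[] holders={T1,T2,T3,T4}
Step 19: signal(T1) -> count=1 queue=[] holders={T2,T3,T4}
Final holders: {T2,T3,T4} -> 3 thread(s)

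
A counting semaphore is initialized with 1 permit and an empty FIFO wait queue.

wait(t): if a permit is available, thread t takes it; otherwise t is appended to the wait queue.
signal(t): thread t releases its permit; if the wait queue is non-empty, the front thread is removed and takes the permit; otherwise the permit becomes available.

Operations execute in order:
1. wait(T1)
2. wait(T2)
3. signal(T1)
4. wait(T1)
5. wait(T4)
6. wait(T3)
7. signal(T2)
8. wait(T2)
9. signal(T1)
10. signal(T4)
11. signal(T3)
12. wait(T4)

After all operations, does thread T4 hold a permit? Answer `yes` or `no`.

Answer: no

Derivation:
Step 1: wait(T1) -> count=0 queue=[] holders={T1}
Step 2: wait(T2) -> count=0 queue=[T2] holders={T1}
Step 3: signal(T1) -> count=0 queue=[] holders={T2}
Step 4: wait(T1) -> count=0 queue=[T1] holders={T2}
Step 5: wait(T4) -> count=0 queue=[T1,T4] holders={T2}
Step 6: wait(T3) -> count=0 queue=[T1,T4,T3] holders={T2}
Step 7: signal(T2) -> count=0 queue=[T4,T3] holders={T1}
Step 8: wait(T2) -> count=0 queue=[T4,T3,T2] holders={T1}
Step 9: signal(T1) -> count=0 queue=[T3,T2] holders={T4}
Step 10: signal(T4) -> count=0 queue=[T2] holders={T3}
Step 11: signal(T3) -> count=0 queue=[] holders={T2}
Step 12: wait(T4) -> count=0 queue=[T4] holders={T2}
Final holders: {T2} -> T4 not in holders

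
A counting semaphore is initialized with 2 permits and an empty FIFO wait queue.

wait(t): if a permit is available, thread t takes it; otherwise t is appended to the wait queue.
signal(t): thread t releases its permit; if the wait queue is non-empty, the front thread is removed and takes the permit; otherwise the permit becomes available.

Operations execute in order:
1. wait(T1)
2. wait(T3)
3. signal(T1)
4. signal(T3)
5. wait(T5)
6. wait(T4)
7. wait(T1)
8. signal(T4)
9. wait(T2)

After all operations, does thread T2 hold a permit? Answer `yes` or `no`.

Step 1: wait(T1) -> count=1 queue=[] holders={T1}
Step 2: wait(T3) -> count=0 queue=[] holders={T1,T3}
Step 3: signal(T1) -> count=1 queue=[] holders={T3}
Step 4: signal(T3) -> count=2 queue=[] holders={none}
Step 5: wait(T5) -> count=1 queue=[] holders={T5}
Step 6: wait(T4) -> count=0 queue=[] holders={T4,T5}
Step 7: wait(T1) -> count=0 queue=[T1] holders={T4,T5}
Step 8: signal(T4) -> count=0 queue=[] holders={T1,T5}
Step 9: wait(T2) -> count=0 queue=[T2] holders={T1,T5}
Final holders: {T1,T5} -> T2 not in holders

Answer: no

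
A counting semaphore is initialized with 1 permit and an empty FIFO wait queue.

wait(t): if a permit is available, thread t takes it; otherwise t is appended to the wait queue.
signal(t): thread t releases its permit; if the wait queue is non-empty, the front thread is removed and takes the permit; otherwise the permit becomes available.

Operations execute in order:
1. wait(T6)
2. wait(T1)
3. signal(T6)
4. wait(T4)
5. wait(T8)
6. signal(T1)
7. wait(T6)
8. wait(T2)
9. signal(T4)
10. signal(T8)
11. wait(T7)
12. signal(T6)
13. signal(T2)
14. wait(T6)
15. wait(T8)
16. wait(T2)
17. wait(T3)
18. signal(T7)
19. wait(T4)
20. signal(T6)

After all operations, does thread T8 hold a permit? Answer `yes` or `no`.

Answer: yes

Derivation:
Step 1: wait(T6) -> count=0 queue=[] holders={T6}
Step 2: wait(T1) -> count=0 queue=[T1] holders={T6}
Step 3: signal(T6) -> count=0 queue=[] holders={T1}
Step 4: wait(T4) -> count=0 queue=[T4] holders={T1}
Step 5: wait(T8) -> count=0 queue=[T4,T8] holders={T1}
Step 6: signal(T1) -> count=0 queue=[T8] holders={T4}
Step 7: wait(T6) -> count=0 queue=[T8,T6] holders={T4}
Step 8: wait(T2) -> count=0 queue=[T8,T6,T2] holders={T4}
Step 9: signal(T4) -> count=0 queue=[T6,T2] holders={T8}
Step 10: signal(T8) -> count=0 queue=[T2] holders={T6}
Step 11: wait(T7) -> count=0 queue=[T2,T7] holders={T6}
Step 12: signal(T6) -> count=0 queue=[T7] holders={T2}
Step 13: signal(T2) -> count=0 queue=[] holders={T7}
Step 14: wait(T6) -> count=0 queue=[T6] holders={T7}
Step 15: wait(T8) -> count=0 queue=[T6,T8] holders={T7}
Step 16: wait(T2) -> count=0 queue=[T6,T8,T2] holders={T7}
Step 17: wait(T3) -> count=0 queue=[T6,T8,T2,T3] holders={T7}
Step 18: signal(T7) -> count=0 queue=[T8,T2,T3] holders={T6}
Step 19: wait(T4) -> count=0 queue=[T8,T2,T3,T4] holders={T6}
Step 20: signal(T6) -> count=0 queue=[T2,T3,T4] holders={T8}
Final holders: {T8} -> T8 in holders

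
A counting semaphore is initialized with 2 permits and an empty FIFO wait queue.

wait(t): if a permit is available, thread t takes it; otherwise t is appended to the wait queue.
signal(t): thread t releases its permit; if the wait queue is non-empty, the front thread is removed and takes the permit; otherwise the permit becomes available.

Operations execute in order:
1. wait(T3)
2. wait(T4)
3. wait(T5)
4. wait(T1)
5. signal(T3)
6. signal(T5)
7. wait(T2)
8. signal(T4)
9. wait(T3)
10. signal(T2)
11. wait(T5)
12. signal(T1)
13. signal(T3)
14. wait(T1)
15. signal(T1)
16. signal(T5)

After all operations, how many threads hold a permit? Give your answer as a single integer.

Step 1: wait(T3) -> count=1 queue=[] holders={T3}
Step 2: wait(T4) -> count=0 queue=[] holders={T3,T4}
Step 3: wait(T5) -> count=0 queue=[T5] holders={T3,T4}
Step 4: wait(T1) -> count=0 queue=[T5,T1] holders={T3,T4}
Step 5: signal(T3) -> count=0 queue=[T1] holders={T4,T5}
Step 6: signal(T5) -> count=0 queue=[] holders={T1,T4}
Step 7: wait(T2) -> count=0 queue=[T2] holders={T1,T4}
Step 8: signal(T4) -> count=0 queue=[] holders={T1,T2}
Step 9: wait(T3) -> count=0 queue=[T3] holders={T1,T2}
Step 10: signal(T2) -> count=0 queue=[] holders={T1,T3}
Step 11: wait(T5) -> count=0 queue=[T5] holders={T1,T3}
Step 12: signal(T1) -> count=0 queue=[] holders={T3,T5}
Step 13: signal(T3) -> count=1 queue=[] holders={T5}
Step 14: wait(T1) -> count=0 queue=[] holders={T1,T5}
Step 15: signal(T1) -> count=1 queue=[] holders={T5}
Step 16: signal(T5) -> count=2 queue=[] holders={none}
Final holders: {none} -> 0 thread(s)

Answer: 0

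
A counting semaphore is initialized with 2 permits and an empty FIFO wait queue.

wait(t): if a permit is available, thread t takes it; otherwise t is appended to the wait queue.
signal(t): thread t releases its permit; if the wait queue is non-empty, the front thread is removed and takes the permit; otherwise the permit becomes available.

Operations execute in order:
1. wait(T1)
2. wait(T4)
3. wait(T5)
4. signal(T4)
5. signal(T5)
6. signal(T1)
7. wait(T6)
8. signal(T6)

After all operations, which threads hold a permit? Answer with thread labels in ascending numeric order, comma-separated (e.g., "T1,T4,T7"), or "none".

Step 1: wait(T1) -> count=1 queue=[] holders={T1}
Step 2: wait(T4) -> count=0 queue=[] holders={T1,T4}
Step 3: wait(T5) -> count=0 queue=[T5] holders={T1,T4}
Step 4: signal(T4) -> count=0 queue=[] holders={T1,T5}
Step 5: signal(T5) -> count=1 queue=[] holders={T1}
Step 6: signal(T1) -> count=2 queue=[] holders={none}
Step 7: wait(T6) -> count=1 queue=[] holders={T6}
Step 8: signal(T6) -> count=2 queue=[] holders={none}
Final holders: none

Answer: none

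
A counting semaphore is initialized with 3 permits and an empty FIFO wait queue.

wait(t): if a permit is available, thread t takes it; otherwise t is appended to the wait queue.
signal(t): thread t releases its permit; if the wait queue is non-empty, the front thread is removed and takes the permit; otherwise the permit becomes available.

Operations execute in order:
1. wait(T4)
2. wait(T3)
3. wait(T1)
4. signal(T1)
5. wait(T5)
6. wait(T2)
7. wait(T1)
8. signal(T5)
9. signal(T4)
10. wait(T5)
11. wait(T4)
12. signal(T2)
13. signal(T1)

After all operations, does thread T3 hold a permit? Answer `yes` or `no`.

Step 1: wait(T4) -> count=2 queue=[] holders={T4}
Step 2: wait(T3) -> count=1 queue=[] holders={T3,T4}
Step 3: wait(T1) -> count=0 queue=[] holders={T1,T3,T4}
Step 4: signal(T1) -> count=1 queue=[] holders={T3,T4}
Step 5: wait(T5) -> count=0 queue=[] holders={T3,T4,T5}
Step 6: wait(T2) -> count=0 queue=[T2] holders={T3,T4,T5}
Step 7: wait(T1) -> count=0 queue=[T2,T1] holders={T3,T4,T5}
Step 8: signal(T5) -> count=0 queue=[T1] holders={T2,T3,T4}
Step 9: signal(T4) -> count=0 queue=[] holders={T1,T2,T3}
Step 10: wait(T5) -> count=0 queue=[T5] holders={T1,T2,T3}
Step 11: wait(T4) -> count=0 queue=[T5,T4] holders={T1,T2,T3}
Step 12: signal(T2) -> count=0 queue=[T4] holders={T1,T3,T5}
Step 13: signal(T1) -> count=0 queue=[] holders={T3,T4,T5}
Final holders: {T3,T4,T5} -> T3 in holders

Answer: yes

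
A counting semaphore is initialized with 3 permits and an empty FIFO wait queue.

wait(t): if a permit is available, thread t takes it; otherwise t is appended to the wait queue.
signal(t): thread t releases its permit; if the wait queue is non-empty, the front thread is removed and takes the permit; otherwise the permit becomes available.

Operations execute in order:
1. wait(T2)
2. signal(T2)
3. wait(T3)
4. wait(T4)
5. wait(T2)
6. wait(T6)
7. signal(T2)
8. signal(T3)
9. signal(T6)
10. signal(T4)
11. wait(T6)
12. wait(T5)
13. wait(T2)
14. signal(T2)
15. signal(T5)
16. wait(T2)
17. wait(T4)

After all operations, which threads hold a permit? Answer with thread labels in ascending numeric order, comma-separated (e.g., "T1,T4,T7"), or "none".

Answer: T2,T4,T6

Derivation:
Step 1: wait(T2) -> count=2 queue=[] holders={T2}
Step 2: signal(T2) -> count=3 queue=[] holders={none}
Step 3: wait(T3) -> count=2 queue=[] holders={T3}
Step 4: wait(T4) -> count=1 queue=[] holders={T3,T4}
Step 5: wait(T2) -> count=0 queue=[] holders={T2,T3,T4}
Step 6: wait(T6) -> count=0 queue=[T6] holders={T2,T3,T4}
Step 7: signal(T2) -> count=0 queue=[] holders={T3,T4,T6}
Step 8: signal(T3) -> count=1 queue=[] holders={T4,T6}
Step 9: signal(T6) -> count=2 queue=[] holders={T4}
Step 10: signal(T4) -> count=3 queue=[] holders={none}
Step 11: wait(T6) -> count=2 queue=[] holders={T6}
Step 12: wait(T5) -> count=1 queue=[] holders={T5,T6}
Step 13: wait(T2) -> count=0 queue=[] holders={T2,T5,T6}
Step 14: signal(T2) -> count=1 queue=[] holders={T5,T6}
Step 15: signal(T5) -> count=2 queue=[] holders={T6}
Step 16: wait(T2) -> count=1 queue=[] holders={T2,T6}
Step 17: wait(T4) -> count=0 queue=[] holders={T2,T4,T6}
Final holders: T2,T4,T6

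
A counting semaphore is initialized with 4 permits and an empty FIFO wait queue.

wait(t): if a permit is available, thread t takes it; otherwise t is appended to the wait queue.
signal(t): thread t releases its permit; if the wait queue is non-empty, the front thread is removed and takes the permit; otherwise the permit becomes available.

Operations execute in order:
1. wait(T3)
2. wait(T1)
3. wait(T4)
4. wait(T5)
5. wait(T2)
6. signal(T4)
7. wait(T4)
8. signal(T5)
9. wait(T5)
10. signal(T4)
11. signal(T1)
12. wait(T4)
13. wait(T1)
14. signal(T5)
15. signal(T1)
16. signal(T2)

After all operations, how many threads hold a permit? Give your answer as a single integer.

Answer: 2

Derivation:
Step 1: wait(T3) -> count=3 queue=[] holders={T3}
Step 2: wait(T1) -> count=2 queue=[] holders={T1,T3}
Step 3: wait(T4) -> count=1 queue=[] holders={T1,T3,T4}
Step 4: wait(T5) -> count=0 queue=[] holders={T1,T3,T4,T5}
Step 5: wait(T2) -> count=0 queue=[T2] holders={T1,T3,T4,T5}
Step 6: signal(T4) -> count=0 queue=[] holders={T1,T2,T3,T5}
Step 7: wait(T4) -> count=0 queue=[T4] holders={T1,T2,T3,T5}
Step 8: signal(T5) -> count=0 queue=[] holders={T1,T2,T3,T4}
Step 9: wait(T5) -> count=0 queue=[T5] holders={T1,T2,T3,T4}
Step 10: signal(T4) -> count=0 queue=[] holders={T1,T2,T3,T5}
Step 11: signal(T1) -> count=1 queue=[] holders={T2,T3,T5}
Step 12: wait(T4) -> count=0 queue=[] holders={T2,T3,T4,T5}
Step 13: wait(T1) -> count=0 queue=[T1] holders={T2,T3,T4,T5}
Step 14: signal(T5) -> count=0 queue=[] holders={T1,T2,T3,T4}
Step 15: signal(T1) -> count=1 queue=[] holders={T2,T3,T4}
Step 16: signal(T2) -> count=2 queue=[] holders={T3,T4}
Final holders: {T3,T4} -> 2 thread(s)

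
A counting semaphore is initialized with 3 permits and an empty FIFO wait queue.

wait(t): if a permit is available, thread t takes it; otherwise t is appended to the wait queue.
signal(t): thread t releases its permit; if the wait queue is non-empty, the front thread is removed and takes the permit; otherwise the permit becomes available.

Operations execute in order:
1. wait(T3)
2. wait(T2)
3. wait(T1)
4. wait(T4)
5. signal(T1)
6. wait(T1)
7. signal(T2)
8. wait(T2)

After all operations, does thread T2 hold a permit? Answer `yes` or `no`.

Step 1: wait(T3) -> count=2 queue=[] holders={T3}
Step 2: wait(T2) -> count=1 queue=[] holders={T2,T3}
Step 3: wait(T1) -> count=0 queue=[] holders={T1,T2,T3}
Step 4: wait(T4) -> count=0 queue=[T4] holders={T1,T2,T3}
Step 5: signal(T1) -> count=0 queue=[] holders={T2,T3,T4}
Step 6: wait(T1) -> count=0 queue=[T1] holders={T2,T3,T4}
Step 7: signal(T2) -> count=0 queue=[] holders={T1,T3,T4}
Step 8: wait(T2) -> count=0 queue=[T2] holders={T1,T3,T4}
Final holders: {T1,T3,T4} -> T2 not in holders

Answer: no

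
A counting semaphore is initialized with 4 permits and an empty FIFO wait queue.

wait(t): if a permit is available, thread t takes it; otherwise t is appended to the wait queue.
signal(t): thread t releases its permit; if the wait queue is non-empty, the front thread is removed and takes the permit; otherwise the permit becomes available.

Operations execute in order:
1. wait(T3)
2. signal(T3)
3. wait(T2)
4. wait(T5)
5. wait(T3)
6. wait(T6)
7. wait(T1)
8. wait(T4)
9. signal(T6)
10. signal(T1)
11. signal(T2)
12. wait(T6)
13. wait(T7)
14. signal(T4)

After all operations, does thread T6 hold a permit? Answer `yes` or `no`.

Answer: yes

Derivation:
Step 1: wait(T3) -> count=3 queue=[] holders={T3}
Step 2: signal(T3) -> count=4 queue=[] holders={none}
Step 3: wait(T2) -> count=3 queue=[] holders={T2}
Step 4: wait(T5) -> count=2 queue=[] holders={T2,T5}
Step 5: wait(T3) -> count=1 queue=[] holders={T2,T3,T5}
Step 6: wait(T6) -> count=0 queue=[] holders={T2,T3,T5,T6}
Step 7: wait(T1) -> count=0 queue=[T1] holders={T2,T3,T5,T6}
Step 8: wait(T4) -> count=0 queue=[T1,T4] holders={T2,T3,T5,T6}
Step 9: signal(T6) -> count=0 queue=[T4] holders={T1,T2,T3,T5}
Step 10: signal(T1) -> count=0 queue=[] holders={T2,T3,T4,T5}
Step 11: signal(T2) -> count=1 queue=[] holders={T3,T4,T5}
Step 12: wait(T6) -> count=0 queue=[] holders={T3,T4,T5,T6}
Step 13: wait(T7) -> count=0 queue=[T7] holders={T3,T4,T5,T6}
Step 14: signal(T4) -> count=0 queue=[] holders={T3,T5,T6,T7}
Final holders: {T3,T5,T6,T7} -> T6 in holders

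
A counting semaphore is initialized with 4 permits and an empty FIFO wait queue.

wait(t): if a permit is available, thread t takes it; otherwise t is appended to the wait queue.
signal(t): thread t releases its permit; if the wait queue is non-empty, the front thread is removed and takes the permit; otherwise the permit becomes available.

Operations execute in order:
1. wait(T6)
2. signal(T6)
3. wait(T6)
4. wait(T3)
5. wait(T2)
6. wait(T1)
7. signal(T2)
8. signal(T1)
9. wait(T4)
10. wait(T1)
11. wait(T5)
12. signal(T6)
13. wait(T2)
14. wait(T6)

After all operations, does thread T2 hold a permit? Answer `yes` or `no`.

Answer: no

Derivation:
Step 1: wait(T6) -> count=3 queue=[] holders={T6}
Step 2: signal(T6) -> count=4 queue=[] holders={none}
Step 3: wait(T6) -> count=3 queue=[] holders={T6}
Step 4: wait(T3) -> count=2 queue=[] holders={T3,T6}
Step 5: wait(T2) -> count=1 queue=[] holders={T2,T3,T6}
Step 6: wait(T1) -> count=0 queue=[] holders={T1,T2,T3,T6}
Step 7: signal(T2) -> count=1 queue=[] holders={T1,T3,T6}
Step 8: signal(T1) -> count=2 queue=[] holders={T3,T6}
Step 9: wait(T4) -> count=1 queue=[] holders={T3,T4,T6}
Step 10: wait(T1) -> count=0 queue=[] holders={T1,T3,T4,T6}
Step 11: wait(T5) -> count=0 queue=[T5] holders={T1,T3,T4,T6}
Step 12: signal(T6) -> count=0 queue=[] holders={T1,T3,T4,T5}
Step 13: wait(T2) -> count=0 queue=[T2] holders={T1,T3,T4,T5}
Step 14: wait(T6) -> count=0 queue=[T2,T6] holders={T1,T3,T4,T5}
Final holders: {T1,T3,T4,T5} -> T2 not in holders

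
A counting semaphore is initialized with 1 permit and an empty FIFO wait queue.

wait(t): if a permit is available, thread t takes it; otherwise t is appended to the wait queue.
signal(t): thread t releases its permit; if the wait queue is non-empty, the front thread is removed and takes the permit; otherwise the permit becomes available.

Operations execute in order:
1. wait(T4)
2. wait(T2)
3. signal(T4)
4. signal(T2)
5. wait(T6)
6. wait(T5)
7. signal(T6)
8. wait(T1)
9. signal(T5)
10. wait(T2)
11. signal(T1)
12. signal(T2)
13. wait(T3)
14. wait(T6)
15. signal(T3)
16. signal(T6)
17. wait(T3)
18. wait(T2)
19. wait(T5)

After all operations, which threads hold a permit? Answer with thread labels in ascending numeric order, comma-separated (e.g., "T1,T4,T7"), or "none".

Answer: T3

Derivation:
Step 1: wait(T4) -> count=0 queue=[] holders={T4}
Step 2: wait(T2) -> count=0 queue=[T2] holders={T4}
Step 3: signal(T4) -> count=0 queue=[] holders={T2}
Step 4: signal(T2) -> count=1 queue=[] holders={none}
Step 5: wait(T6) -> count=0 queue=[] holders={T6}
Step 6: wait(T5) -> count=0 queue=[T5] holders={T6}
Step 7: signal(T6) -> count=0 queue=[] holders={T5}
Step 8: wait(T1) -> count=0 queue=[T1] holders={T5}
Step 9: signal(T5) -> count=0 queue=[] holders={T1}
Step 10: wait(T2) -> count=0 queue=[T2] holders={T1}
Step 11: signal(T1) -> count=0 queue=[] holders={T2}
Step 12: signal(T2) -> count=1 queue=[] holders={none}
Step 13: wait(T3) -> count=0 queue=[] holders={T3}
Step 14: wait(T6) -> count=0 queue=[T6] holders={T3}
Step 15: signal(T3) -> count=0 queue=[] holders={T6}
Step 16: signal(T6) -> count=1 queue=[] holders={none}
Step 17: wait(T3) -> count=0 queue=[] holders={T3}
Step 18: wait(T2) -> count=0 queue=[T2] holders={T3}
Step 19: wait(T5) -> count=0 queue=[T2,T5] holders={T3}
Final holders: T3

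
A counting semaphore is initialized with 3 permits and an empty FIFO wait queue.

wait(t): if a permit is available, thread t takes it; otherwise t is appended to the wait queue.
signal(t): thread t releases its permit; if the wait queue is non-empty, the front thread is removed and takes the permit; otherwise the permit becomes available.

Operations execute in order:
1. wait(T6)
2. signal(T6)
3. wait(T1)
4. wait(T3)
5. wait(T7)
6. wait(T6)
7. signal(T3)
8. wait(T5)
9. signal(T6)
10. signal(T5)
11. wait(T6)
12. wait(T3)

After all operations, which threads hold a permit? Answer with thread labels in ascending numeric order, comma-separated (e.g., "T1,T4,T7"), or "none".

Step 1: wait(T6) -> count=2 queue=[] holders={T6}
Step 2: signal(T6) -> count=3 queue=[] holders={none}
Step 3: wait(T1) -> count=2 queue=[] holders={T1}
Step 4: wait(T3) -> count=1 queue=[] holders={T1,T3}
Step 5: wait(T7) -> count=0 queue=[] holders={T1,T3,T7}
Step 6: wait(T6) -> count=0 queue=[T6] holders={T1,T3,T7}
Step 7: signal(T3) -> count=0 queue=[] holders={T1,T6,T7}
Step 8: wait(T5) -> count=0 queue=[T5] holders={T1,T6,T7}
Step 9: signal(T6) -> count=0 queue=[] holders={T1,T5,T7}
Step 10: signal(T5) -> count=1 queue=[] holders={T1,T7}
Step 11: wait(T6) -> count=0 queue=[] holders={T1,T6,T7}
Step 12: wait(T3) -> count=0 queue=[T3] holders={T1,T6,T7}
Final holders: T1,T6,T7

Answer: T1,T6,T7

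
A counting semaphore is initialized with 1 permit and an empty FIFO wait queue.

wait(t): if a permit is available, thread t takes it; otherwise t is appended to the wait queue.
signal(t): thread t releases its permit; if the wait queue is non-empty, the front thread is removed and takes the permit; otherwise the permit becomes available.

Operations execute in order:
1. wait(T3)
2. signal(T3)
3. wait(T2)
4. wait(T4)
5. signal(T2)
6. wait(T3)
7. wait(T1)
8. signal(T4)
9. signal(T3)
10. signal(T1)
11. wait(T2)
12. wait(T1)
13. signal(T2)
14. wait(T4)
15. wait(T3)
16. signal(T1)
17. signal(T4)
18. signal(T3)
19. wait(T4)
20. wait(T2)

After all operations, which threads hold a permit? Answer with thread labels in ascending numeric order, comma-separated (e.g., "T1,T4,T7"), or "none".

Answer: T4

Derivation:
Step 1: wait(T3) -> count=0 queue=[] holders={T3}
Step 2: signal(T3) -> count=1 queue=[] holders={none}
Step 3: wait(T2) -> count=0 queue=[] holders={T2}
Step 4: wait(T4) -> count=0 queue=[T4] holders={T2}
Step 5: signal(T2) -> count=0 queue=[] holders={T4}
Step 6: wait(T3) -> count=0 queue=[T3] holders={T4}
Step 7: wait(T1) -> count=0 queue=[T3,T1] holders={T4}
Step 8: signal(T4) -> count=0 queue=[T1] holders={T3}
Step 9: signal(T3) -> count=0 queue=[] holders={T1}
Step 10: signal(T1) -> count=1 queue=[] holders={none}
Step 11: wait(T2) -> count=0 queue=[] holders={T2}
Step 12: wait(T1) -> count=0 queue=[T1] holders={T2}
Step 13: signal(T2) -> count=0 queue=[] holders={T1}
Step 14: wait(T4) -> count=0 queue=[T4] holders={T1}
Step 15: wait(T3) -> count=0 queue=[T4,T3] holders={T1}
Step 16: signal(T1) -> count=0 queue=[T3] holders={T4}
Step 17: signal(T4) -> count=0 queue=[] holders={T3}
Step 18: signal(T3) -> count=1 queue=[] holders={none}
Step 19: wait(T4) -> count=0 queue=[] holders={T4}
Step 20: wait(T2) -> count=0 queue=[T2] holders={T4}
Final holders: T4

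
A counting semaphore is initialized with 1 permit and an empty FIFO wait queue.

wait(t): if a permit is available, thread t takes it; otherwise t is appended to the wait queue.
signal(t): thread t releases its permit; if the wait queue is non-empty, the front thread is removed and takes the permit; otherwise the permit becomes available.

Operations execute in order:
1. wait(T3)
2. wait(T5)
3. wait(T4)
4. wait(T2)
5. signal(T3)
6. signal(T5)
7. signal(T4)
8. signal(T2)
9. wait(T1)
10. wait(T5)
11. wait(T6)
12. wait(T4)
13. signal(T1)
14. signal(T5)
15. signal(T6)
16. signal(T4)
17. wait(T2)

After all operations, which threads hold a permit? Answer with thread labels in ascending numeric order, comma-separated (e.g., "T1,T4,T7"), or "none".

Answer: T2

Derivation:
Step 1: wait(T3) -> count=0 queue=[] holders={T3}
Step 2: wait(T5) -> count=0 queue=[T5] holders={T3}
Step 3: wait(T4) -> count=0 queue=[T5,T4] holders={T3}
Step 4: wait(T2) -> count=0 queue=[T5,T4,T2] holders={T3}
Step 5: signal(T3) -> count=0 queue=[T4,T2] holders={T5}
Step 6: signal(T5) -> count=0 queue=[T2] holders={T4}
Step 7: signal(T4) -> count=0 queue=[] holders={T2}
Step 8: signal(T2) -> count=1 queue=[] holders={none}
Step 9: wait(T1) -> count=0 queue=[] holders={T1}
Step 10: wait(T5) -> count=0 queue=[T5] holders={T1}
Step 11: wait(T6) -> count=0 queue=[T5,T6] holders={T1}
Step 12: wait(T4) -> count=0 queue=[T5,T6,T4] holders={T1}
Step 13: signal(T1) -> count=0 queue=[T6,T4] holders={T5}
Step 14: signal(T5) -> count=0 queue=[T4] holders={T6}
Step 15: signal(T6) -> count=0 queue=[] holders={T4}
Step 16: signal(T4) -> count=1 queue=[] holders={none}
Step 17: wait(T2) -> count=0 queue=[] holders={T2}
Final holders: T2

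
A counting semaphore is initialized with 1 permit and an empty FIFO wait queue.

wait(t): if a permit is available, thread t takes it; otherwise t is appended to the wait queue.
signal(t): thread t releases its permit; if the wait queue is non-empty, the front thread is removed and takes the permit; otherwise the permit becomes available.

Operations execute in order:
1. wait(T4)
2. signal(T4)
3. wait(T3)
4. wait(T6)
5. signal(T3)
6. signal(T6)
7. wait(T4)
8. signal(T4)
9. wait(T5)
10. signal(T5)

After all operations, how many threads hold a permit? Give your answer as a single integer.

Step 1: wait(T4) -> count=0 queue=[] holders={T4}
Step 2: signal(T4) -> count=1 queue=[] holders={none}
Step 3: wait(T3) -> count=0 queue=[] holders={T3}
Step 4: wait(T6) -> count=0 queue=[T6] holders={T3}
Step 5: signal(T3) -> count=0 queue=[] holders={T6}
Step 6: signal(T6) -> count=1 queue=[] holders={none}
Step 7: wait(T4) -> count=0 queue=[] holders={T4}
Step 8: signal(T4) -> count=1 queue=[] holders={none}
Step 9: wait(T5) -> count=0 queue=[] holders={T5}
Step 10: signal(T5) -> count=1 queue=[] holders={none}
Final holders: {none} -> 0 thread(s)

Answer: 0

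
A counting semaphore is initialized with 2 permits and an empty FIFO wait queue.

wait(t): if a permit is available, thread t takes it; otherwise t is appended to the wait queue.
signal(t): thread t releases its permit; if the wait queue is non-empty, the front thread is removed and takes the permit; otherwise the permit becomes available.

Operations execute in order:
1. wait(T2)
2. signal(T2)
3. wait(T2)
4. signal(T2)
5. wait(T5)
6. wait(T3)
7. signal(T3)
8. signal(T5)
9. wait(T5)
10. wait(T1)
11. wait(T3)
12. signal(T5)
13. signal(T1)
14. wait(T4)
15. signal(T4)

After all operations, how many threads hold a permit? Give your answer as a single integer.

Step 1: wait(T2) -> count=1 queue=[] holders={T2}
Step 2: signal(T2) -> count=2 queue=[] holders={none}
Step 3: wait(T2) -> count=1 queue=[] holders={T2}
Step 4: signal(T2) -> count=2 queue=[] holders={none}
Step 5: wait(T5) -> count=1 queue=[] holders={T5}
Step 6: wait(T3) -> count=0 queue=[] holders={T3,T5}
Step 7: signal(T3) -> count=1 queue=[] holders={T5}
Step 8: signal(T5) -> count=2 queue=[] holders={none}
Step 9: wait(T5) -> count=1 queue=[] holders={T5}
Step 10: wait(T1) -> count=0 queue=[] holders={T1,T5}
Step 11: wait(T3) -> count=0 queue=[T3] holders={T1,T5}
Step 12: signal(T5) -> count=0 queue=[] holders={T1,T3}
Step 13: signal(T1) -> count=1 queue=[] holders={T3}
Step 14: wait(T4) -> count=0 queue=[] holders={T3,T4}
Step 15: signal(T4) -> count=1 queue=[] holders={T3}
Final holders: {T3} -> 1 thread(s)

Answer: 1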